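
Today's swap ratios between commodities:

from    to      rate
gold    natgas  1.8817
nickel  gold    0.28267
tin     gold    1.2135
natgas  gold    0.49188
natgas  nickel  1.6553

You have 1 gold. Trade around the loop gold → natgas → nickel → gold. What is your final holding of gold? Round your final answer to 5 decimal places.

1 gold × 1.8817 = 1.8817 natgas
1.8817 natgas × 1.6553 = 3.11477801 nickel
3.11477801 nickel × 0.28267 = 0.8804543000867 gold

0.88045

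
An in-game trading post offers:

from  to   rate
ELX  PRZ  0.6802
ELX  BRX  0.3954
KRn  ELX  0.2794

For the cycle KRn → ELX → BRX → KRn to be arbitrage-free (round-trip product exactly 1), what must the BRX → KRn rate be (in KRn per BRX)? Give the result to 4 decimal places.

9.0518

Known legs of the cycle: 0.2794 × 0.3954 = 0.11047476
For no arbitrage the full-cycle product must be 1, so the missing rate is 1 / 0.11047476 ≈ 9.051841.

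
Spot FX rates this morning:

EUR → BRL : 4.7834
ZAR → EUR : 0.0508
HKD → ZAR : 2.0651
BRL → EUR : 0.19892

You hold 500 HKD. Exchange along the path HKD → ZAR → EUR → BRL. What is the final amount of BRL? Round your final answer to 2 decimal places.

250.91

500 HKD × 2.0651 = 1032.55 ZAR
1032.55 ZAR × 0.0508 = 52.45354 EUR
52.45354 EUR × 4.7834 = 250.906263236 BRL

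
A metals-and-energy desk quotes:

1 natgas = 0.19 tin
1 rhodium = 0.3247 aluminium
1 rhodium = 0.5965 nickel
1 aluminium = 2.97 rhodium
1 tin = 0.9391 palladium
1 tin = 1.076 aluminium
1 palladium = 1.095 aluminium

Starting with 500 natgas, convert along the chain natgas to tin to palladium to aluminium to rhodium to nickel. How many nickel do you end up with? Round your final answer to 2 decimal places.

500 natgas × 0.19 = 95 tin
95 tin × 0.9391 = 89.2145 palladium
89.2145 palladium × 1.095 = 97.6898775 aluminium
97.6898775 aluminium × 2.97 = 290.138936175 rhodium
290.138936175 rhodium × 0.5965 = 173.0678754283875 nickel

173.07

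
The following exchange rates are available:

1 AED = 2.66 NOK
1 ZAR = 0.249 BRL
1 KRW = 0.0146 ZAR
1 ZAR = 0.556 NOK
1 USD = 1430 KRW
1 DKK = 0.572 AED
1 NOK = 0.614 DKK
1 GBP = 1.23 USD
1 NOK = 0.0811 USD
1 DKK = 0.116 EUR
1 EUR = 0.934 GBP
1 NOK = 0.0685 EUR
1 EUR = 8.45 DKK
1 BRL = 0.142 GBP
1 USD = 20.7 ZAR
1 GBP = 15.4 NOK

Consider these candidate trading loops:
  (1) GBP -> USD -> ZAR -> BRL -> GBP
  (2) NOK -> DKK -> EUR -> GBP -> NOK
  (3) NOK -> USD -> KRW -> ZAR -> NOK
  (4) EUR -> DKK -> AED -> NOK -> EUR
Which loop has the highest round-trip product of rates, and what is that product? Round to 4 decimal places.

(1) 1.23 × 20.7 × 0.249 × 0.142 = 0.90025
(2) 0.614 × 0.116 × 0.934 × 15.4 = 1.02446
(3) 0.0811 × 1430 × 0.0146 × 0.556 = 0.94142
(4) 8.45 × 0.572 × 2.66 × 0.0685 = 0.88069
Highest is cycle (2) at 1.0245 (>1, arbitrage).

1.0245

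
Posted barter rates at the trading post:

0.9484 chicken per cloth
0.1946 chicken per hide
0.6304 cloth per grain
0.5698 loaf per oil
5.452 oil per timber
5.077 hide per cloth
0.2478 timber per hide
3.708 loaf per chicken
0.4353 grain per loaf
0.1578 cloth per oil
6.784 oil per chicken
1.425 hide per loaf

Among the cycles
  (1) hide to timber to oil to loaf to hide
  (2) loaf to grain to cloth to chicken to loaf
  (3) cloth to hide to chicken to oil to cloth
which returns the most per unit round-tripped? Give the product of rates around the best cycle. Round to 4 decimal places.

1.0970

(1) 0.2478 × 5.452 × 0.5698 × 1.425 = 1.09697
(2) 0.4353 × 0.6304 × 0.9484 × 3.708 = 0.96502
(3) 5.077 × 0.1946 × 6.784 × 0.1578 = 1.05765
Highest is cycle (1) at 1.0970 (>1, arbitrage).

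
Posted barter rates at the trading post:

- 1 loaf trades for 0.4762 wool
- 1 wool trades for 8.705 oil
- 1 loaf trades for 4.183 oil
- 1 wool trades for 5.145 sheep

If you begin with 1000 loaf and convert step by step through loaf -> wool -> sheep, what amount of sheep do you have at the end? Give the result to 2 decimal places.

1000 loaf × 0.4762 = 476.2 wool
476.2 wool × 5.145 = 2450.049 sheep

2450.05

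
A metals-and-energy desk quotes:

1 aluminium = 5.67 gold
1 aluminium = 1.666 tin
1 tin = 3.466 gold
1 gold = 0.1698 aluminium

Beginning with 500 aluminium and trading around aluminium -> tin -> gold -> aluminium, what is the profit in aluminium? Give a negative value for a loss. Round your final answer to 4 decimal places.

-9.7572

500 aluminium × 1.666 = 833 tin
833 tin × 3.466 = 2887.178 gold
2887.178 gold × 0.1698 = 490.2428244 aluminium
Net change: 490.2428244 − 500 = -9.7571756 aluminium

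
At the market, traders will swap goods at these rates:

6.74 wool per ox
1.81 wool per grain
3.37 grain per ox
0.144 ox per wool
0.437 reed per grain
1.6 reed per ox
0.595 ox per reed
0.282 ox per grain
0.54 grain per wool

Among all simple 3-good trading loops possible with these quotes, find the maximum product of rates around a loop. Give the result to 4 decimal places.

wool→grain→ox→wool: 0.54 × 0.282 × 6.74 = 1.02637
wool→ox→grain→wool: 0.144 × 3.37 × 1.81 = 0.87836
reed→ox→grain→reed: 0.595 × 3.37 × 0.437 = 0.87625
Maximum is wool→grain→ox→wool at 1.0264; arbitrage exists.

1.0264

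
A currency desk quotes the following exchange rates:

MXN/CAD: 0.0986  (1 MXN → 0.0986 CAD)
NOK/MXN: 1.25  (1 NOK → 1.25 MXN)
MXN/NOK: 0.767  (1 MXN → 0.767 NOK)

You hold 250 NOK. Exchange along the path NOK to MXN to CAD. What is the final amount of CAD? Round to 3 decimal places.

250 NOK × 1.25 = 312.5 MXN
312.5 MXN × 0.0986 = 30.8125 CAD

30.813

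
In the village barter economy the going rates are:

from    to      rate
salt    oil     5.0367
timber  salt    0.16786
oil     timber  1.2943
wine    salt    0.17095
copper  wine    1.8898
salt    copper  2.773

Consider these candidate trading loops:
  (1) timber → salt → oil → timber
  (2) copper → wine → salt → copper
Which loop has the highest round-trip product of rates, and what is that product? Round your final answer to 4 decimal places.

1.0943

(1) 0.16786 × 5.0367 × 1.2943 = 1.09428
(2) 1.8898 × 0.17095 × 2.773 = 0.89585
Highest is cycle (1) at 1.0943 (>1, arbitrage).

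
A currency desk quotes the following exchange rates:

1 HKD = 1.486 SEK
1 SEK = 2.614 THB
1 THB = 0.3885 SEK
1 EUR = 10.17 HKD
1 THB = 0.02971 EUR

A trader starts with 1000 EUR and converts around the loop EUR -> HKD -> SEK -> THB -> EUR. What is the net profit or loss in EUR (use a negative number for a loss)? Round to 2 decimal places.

173.68

1000 EUR × 10.17 = 10170 HKD
10170 HKD × 1.486 = 15112.62 SEK
15112.62 SEK × 2.614 = 39504.38868 THB
39504.38868 THB × 0.02971 = 1173.6753876828 EUR
Net change: 1173.6753876828 − 1000 = 173.6753876828 EUR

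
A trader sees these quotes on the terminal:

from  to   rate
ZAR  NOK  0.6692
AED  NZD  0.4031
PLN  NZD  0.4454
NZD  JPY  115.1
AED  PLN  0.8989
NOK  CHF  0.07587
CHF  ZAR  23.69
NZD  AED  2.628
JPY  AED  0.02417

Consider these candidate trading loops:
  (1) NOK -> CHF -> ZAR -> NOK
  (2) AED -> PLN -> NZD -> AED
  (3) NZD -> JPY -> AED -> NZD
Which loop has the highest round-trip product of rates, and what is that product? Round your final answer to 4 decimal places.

1.2028

(1) 0.07587 × 23.69 × 0.6692 = 1.20279
(2) 0.8989 × 0.4454 × 2.628 = 1.05217
(3) 115.1 × 0.02417 × 0.4031 = 1.12141
Highest is cycle (1) at 1.2028 (>1, arbitrage).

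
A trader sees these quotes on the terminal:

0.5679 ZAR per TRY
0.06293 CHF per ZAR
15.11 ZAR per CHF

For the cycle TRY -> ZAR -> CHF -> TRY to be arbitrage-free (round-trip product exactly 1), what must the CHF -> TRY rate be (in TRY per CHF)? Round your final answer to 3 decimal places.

27.981

Known legs of the cycle: 0.5679 × 0.06293 = 0.035737947
For no arbitrage the full-cycle product must be 1, so the missing rate is 1 / 0.035737947 ≈ 27.98146.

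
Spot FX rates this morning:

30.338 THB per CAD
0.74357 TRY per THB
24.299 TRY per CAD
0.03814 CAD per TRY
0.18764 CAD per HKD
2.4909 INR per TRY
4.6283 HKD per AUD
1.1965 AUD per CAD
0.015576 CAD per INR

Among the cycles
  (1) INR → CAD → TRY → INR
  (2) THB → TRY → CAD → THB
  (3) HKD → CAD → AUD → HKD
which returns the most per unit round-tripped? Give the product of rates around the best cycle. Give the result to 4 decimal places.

(1) 0.015576 × 24.299 × 2.4909 = 0.94276
(2) 0.74357 × 0.03814 × 30.338 = 0.86038
(3) 0.18764 × 1.1965 × 4.6283 = 1.03911
Highest is cycle (3) at 1.0391 (>1, arbitrage).

1.0391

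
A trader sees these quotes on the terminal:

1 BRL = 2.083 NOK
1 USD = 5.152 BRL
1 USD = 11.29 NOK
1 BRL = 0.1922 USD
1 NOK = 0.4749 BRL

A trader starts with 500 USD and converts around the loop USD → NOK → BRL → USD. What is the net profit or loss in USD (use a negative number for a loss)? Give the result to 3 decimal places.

500 USD × 11.29 = 5645 NOK
5645 NOK × 0.4749 = 2680.8105 BRL
2680.8105 BRL × 0.1922 = 515.2517781 USD
Net change: 515.2517781 − 500 = 15.2517781 USD

15.252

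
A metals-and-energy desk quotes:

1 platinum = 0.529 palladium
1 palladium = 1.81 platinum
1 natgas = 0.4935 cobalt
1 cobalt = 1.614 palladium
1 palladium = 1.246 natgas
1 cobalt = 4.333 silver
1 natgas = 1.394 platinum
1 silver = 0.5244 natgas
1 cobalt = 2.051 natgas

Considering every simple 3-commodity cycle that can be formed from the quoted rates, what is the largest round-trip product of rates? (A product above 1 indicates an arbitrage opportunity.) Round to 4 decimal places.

1.1213

cobalt→silver→natgas→cobalt: 4.333 × 0.5244 × 0.4935 = 1.12134
palladium→natgas→cobalt→palladium: 1.246 × 0.4935 × 1.614 = 0.99245
platinum→palladium→natgas→platinum: 0.529 × 1.246 × 1.394 = 0.91883
Maximum is cobalt→silver→natgas→cobalt at 1.1213; arbitrage exists.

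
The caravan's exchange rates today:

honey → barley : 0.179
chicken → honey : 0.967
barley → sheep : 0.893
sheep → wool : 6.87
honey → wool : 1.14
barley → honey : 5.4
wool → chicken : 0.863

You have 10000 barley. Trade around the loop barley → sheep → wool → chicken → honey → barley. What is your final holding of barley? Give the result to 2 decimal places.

9164.28

10000 barley × 0.893 = 8930 sheep
8930 sheep × 6.87 = 61349.1 wool
61349.1 wool × 0.863 = 52944.2733 chicken
52944.2733 chicken × 0.967 = 51197.1122811 honey
51197.1122811 honey × 0.179 = 9164.2830983169 barley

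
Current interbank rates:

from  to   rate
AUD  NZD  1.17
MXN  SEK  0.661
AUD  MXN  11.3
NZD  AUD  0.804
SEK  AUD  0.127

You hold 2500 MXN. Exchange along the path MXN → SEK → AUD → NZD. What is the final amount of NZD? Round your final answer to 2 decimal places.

2500 MXN × 0.661 = 1652.5 SEK
1652.5 SEK × 0.127 = 209.8675 AUD
209.8675 AUD × 1.17 = 245.544975 NZD

245.54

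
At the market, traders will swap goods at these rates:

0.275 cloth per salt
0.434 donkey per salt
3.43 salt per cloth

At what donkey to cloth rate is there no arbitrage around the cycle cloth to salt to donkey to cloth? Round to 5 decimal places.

Known legs of the cycle: 3.43 × 0.434 = 1.48862
For no arbitrage the full-cycle product must be 1, so the missing rate is 1 / 1.48862 ≈ 0.6717631.

0.67176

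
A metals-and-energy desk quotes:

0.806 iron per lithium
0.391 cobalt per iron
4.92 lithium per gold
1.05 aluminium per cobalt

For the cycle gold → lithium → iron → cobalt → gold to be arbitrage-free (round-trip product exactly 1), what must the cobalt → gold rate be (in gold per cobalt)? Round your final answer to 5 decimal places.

0.64495

Known legs of the cycle: 4.92 × 0.806 × 0.391 = 1.55051832
For no arbitrage the full-cycle product must be 1, so the missing rate is 1 / 1.55051832 ≈ 0.6449456.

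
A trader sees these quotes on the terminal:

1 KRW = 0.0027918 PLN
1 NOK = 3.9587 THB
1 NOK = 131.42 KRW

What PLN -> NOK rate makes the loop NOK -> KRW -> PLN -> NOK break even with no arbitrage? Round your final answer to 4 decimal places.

Known legs of the cycle: 131.42 × 0.0027918 = 0.366898356
For no arbitrage the full-cycle product must be 1, so the missing rate is 1 / 0.366898356 ≈ 2.725551.

2.7256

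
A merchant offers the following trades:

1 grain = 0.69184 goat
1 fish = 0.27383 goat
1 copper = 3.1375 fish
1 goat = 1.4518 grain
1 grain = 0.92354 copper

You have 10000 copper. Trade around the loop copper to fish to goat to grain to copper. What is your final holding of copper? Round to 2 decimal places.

10000 copper × 3.1375 = 31375 fish
31375 fish × 0.27383 = 8591.41625 goat
8591.41625 goat × 1.4518 = 12473.01811175 grain
12473.01811175 grain × 0.92354 = 11519.331146925595 copper

11519.33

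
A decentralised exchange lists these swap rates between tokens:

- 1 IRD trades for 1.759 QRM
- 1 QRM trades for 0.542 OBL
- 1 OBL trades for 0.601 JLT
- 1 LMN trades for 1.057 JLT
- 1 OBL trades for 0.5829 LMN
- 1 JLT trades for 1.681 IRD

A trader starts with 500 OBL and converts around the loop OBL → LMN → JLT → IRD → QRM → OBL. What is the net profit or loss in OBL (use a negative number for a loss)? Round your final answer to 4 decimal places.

500 OBL × 0.5829 = 291.45 LMN
291.45 LMN × 1.057 = 308.06265 JLT
308.06265 JLT × 1.681 = 517.85331465 IRD
517.85331465 IRD × 1.759 = 910.90398046935 QRM
910.90398046935 QRM × 0.542 = 493.7099574143877 OBL
Net change: 493.7099574143877 − 500 = -6.2900425856123 OBL

-6.2900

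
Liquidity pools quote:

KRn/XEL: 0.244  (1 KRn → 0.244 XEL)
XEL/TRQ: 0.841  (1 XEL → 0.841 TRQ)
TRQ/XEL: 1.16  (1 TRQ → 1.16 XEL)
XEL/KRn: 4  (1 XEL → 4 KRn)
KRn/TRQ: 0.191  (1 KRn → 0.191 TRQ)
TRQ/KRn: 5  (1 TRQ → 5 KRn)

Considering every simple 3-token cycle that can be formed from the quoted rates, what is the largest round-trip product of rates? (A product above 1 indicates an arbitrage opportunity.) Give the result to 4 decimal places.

1.0260

KRn→XEL→TRQ→KRn: 0.244 × 0.841 × 5 = 1.02602
KRn→TRQ→XEL→KRn: 0.191 × 1.16 × 4 = 0.88624
Maximum is KRn→XEL→TRQ→KRn at 1.0260; arbitrage exists.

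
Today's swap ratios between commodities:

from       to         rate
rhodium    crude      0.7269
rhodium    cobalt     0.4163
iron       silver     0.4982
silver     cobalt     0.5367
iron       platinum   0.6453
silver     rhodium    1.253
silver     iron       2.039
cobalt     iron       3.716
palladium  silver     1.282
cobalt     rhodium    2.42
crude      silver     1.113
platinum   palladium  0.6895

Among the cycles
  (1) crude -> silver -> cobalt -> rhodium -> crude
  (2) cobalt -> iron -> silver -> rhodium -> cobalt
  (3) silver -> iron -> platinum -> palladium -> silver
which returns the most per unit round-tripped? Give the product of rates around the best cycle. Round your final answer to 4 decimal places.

(1) 1.113 × 0.5367 × 2.42 × 0.7269 = 1.05079
(2) 3.716 × 0.4982 × 1.253 × 0.4163 = 0.96569
(3) 2.039 × 0.6453 × 0.6895 × 1.282 = 1.16306
Highest is cycle (3) at 1.1631 (>1, arbitrage).

1.1631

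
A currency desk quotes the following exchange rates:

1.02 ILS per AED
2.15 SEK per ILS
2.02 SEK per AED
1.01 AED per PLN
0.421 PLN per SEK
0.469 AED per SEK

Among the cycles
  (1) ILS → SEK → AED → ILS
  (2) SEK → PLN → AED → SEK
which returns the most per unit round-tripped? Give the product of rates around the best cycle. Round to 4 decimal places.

1.0285

(1) 2.15 × 0.469 × 1.02 = 1.02852
(2) 0.421 × 1.01 × 2.02 = 0.85892
Highest is cycle (1) at 1.0285 (>1, arbitrage).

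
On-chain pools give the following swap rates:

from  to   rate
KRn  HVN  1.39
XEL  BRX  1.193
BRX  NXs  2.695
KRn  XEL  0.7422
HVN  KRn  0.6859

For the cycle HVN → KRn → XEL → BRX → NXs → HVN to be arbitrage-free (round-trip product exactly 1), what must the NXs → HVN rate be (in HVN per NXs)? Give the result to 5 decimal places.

Known legs of the cycle: 0.6859 × 0.7422 × 1.193 × 2.695 = 1.6367447858223
For no arbitrage the full-cycle product must be 1, so the missing rate is 1 / 1.6367447858223 ≈ 0.6109688.

0.61097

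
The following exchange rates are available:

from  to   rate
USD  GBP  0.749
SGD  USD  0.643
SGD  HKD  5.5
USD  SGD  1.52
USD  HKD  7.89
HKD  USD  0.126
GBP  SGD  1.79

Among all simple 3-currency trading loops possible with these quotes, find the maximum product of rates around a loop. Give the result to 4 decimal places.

1.0534

SGD→HKD→USD→SGD: 5.5 × 0.126 × 1.52 = 1.05336
SGD→USD→GBP→SGD: 0.643 × 0.749 × 1.79 = 0.86208
Maximum is SGD→HKD→USD→SGD at 1.0534; arbitrage exists.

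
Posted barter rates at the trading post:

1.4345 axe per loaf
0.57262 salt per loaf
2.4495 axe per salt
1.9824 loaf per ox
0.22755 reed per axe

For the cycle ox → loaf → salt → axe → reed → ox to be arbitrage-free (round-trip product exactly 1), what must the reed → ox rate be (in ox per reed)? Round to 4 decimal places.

Known legs of the cycle: 1.9824 × 0.57262 × 2.4495 × 0.22755 = 0.6327207616114728
For no arbitrage the full-cycle product must be 1, so the missing rate is 1 / 0.6327207616114728 ≈ 1.580476.

1.5805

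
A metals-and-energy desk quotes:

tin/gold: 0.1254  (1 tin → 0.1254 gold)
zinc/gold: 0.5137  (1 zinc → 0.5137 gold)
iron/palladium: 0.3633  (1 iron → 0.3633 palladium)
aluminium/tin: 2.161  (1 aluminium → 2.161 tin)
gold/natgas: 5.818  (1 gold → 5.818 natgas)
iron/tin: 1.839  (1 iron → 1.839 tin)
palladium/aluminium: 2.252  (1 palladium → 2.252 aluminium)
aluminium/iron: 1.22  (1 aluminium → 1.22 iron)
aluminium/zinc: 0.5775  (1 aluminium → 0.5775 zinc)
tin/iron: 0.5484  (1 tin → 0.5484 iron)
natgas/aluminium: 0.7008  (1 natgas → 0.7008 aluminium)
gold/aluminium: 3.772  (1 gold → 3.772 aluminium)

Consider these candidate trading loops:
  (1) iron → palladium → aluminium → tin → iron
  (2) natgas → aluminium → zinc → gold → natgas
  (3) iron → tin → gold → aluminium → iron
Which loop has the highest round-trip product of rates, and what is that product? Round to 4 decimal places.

(1) 0.3633 × 2.252 × 2.161 × 0.5484 = 0.96959
(2) 0.7008 × 0.5775 × 0.5137 × 5.818 = 1.20957
(3) 1.839 × 0.1254 × 3.772 × 1.22 = 1.06123
Highest is cycle (2) at 1.2096 (>1, arbitrage).

1.2096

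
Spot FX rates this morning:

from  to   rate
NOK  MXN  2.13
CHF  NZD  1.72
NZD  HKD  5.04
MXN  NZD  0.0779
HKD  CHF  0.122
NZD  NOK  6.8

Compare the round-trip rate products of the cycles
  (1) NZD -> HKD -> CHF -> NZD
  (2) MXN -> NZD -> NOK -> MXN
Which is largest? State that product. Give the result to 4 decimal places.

1.1283

(1) 5.04 × 0.122 × 1.72 = 1.05759
(2) 0.0779 × 6.8 × 2.13 = 1.12830
Highest is cycle (2) at 1.1283 (>1, arbitrage).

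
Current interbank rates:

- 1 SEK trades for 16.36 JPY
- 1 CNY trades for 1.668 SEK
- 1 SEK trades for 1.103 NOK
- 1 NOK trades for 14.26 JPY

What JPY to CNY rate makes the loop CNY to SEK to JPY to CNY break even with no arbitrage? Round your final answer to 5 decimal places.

Known legs of the cycle: 1.668 × 16.36 = 27.28848
For no arbitrage the full-cycle product must be 1, so the missing rate is 1 / 27.28848 ≈ 0.0366455.

0.03665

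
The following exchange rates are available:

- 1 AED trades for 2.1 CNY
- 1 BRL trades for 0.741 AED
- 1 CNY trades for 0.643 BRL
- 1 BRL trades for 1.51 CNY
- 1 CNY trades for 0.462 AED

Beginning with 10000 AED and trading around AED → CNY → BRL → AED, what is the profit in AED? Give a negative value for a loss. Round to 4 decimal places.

5.7230

10000 AED × 2.1 = 21000 CNY
21000 CNY × 0.643 = 13503 BRL
13503 BRL × 0.741 = 10005.723 AED
Net change: 10005.723 − 10000 = 5.723 AED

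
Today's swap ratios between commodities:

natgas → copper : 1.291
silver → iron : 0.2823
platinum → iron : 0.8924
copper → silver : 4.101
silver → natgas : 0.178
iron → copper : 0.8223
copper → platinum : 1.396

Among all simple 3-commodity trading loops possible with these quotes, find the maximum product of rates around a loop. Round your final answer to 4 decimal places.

1.0244

platinum→iron→copper→platinum: 0.8924 × 0.8223 × 1.396 = 1.02441
iron→copper→silver→iron: 0.8223 × 4.101 × 0.2823 = 0.95199
natgas→copper→silver→natgas: 1.291 × 4.101 × 0.178 = 0.94240
Maximum is platinum→iron→copper→platinum at 1.0244; arbitrage exists.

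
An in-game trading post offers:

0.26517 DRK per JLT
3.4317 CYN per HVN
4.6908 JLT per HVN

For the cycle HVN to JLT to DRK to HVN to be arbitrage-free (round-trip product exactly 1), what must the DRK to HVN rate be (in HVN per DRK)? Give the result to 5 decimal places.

0.80395

Known legs of the cycle: 4.6908 × 0.26517 = 1.243859436
For no arbitrage the full-cycle product must be 1, so the missing rate is 1 / 1.243859436 ≈ 0.8039494.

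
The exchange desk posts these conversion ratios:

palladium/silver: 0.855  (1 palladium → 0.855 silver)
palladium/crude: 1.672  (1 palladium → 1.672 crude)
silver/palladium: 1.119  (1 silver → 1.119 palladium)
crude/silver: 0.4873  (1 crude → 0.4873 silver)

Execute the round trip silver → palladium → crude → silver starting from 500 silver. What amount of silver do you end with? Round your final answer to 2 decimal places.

455.86

500 silver × 1.119 = 559.5 palladium
559.5 palladium × 1.672 = 935.484 crude
935.484 crude × 0.4873 = 455.8613532 silver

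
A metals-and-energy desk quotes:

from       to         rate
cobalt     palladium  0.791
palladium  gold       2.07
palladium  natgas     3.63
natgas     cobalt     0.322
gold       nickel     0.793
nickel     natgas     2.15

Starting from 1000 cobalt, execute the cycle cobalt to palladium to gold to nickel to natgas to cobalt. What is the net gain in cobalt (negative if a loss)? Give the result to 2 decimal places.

-101.09

1000 cobalt × 0.791 = 791 palladium
791 palladium × 2.07 = 1637.37 gold
1637.37 gold × 0.793 = 1298.43441 nickel
1298.43441 nickel × 2.15 = 2791.6339815 natgas
2791.6339815 natgas × 0.322 = 898.906142043 cobalt
Net change: 898.906142043 − 1000 = -101.093857957 cobalt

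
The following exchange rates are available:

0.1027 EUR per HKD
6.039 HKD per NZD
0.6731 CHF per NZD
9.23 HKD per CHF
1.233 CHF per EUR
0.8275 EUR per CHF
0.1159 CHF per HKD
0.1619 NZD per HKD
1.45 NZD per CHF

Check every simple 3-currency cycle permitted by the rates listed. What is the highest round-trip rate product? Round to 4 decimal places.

CHF→HKD→EUR→CHF: 9.23 × 0.1027 × 1.233 = 1.16879
CHF→NZD→HKD→CHF: 1.45 × 6.039 × 0.1159 = 1.01488
CHF→HKD→NZD→CHF: 9.23 × 0.1619 × 0.6731 = 1.00584
Maximum is CHF→HKD→EUR→CHF at 1.1688; arbitrage exists.

1.1688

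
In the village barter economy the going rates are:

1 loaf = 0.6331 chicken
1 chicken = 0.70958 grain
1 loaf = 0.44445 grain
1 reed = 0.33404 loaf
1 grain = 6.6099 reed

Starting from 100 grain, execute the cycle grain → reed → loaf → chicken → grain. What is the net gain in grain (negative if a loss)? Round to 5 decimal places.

100 grain × 6.6099 = 660.99 reed
660.99 reed × 0.33404 = 220.7970996 loaf
220.7970996 loaf × 0.6331 = 139.78664375676 chicken
139.78664375676 chicken × 0.70958 = 99.1898066769217608 grain
Net change: 99.1898066769217608 − 100 = -0.8101933230782392 grain

-0.81019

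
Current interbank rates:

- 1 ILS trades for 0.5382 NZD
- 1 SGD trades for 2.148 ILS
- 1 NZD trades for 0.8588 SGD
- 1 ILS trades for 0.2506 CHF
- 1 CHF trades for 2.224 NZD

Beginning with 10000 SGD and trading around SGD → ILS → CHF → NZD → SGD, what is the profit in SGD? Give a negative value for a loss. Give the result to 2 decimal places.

281.16

10000 SGD × 2.148 = 21480 ILS
21480 ILS × 0.2506 = 5382.888 CHF
5382.888 CHF × 2.224 = 11971.542912 NZD
11971.542912 NZD × 0.8588 = 10281.1610528256 SGD
Net change: 10281.1610528256 − 10000 = 281.1610528256 SGD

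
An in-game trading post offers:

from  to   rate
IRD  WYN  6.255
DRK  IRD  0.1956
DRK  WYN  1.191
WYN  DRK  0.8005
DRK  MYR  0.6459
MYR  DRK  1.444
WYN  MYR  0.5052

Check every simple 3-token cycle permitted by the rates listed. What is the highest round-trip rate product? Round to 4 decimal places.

WYN→DRK→IRD→WYN: 0.8005 × 0.1956 × 6.255 = 0.97939
WYN→MYR→DRK→WYN: 0.5052 × 1.444 × 1.191 = 0.86884
Maximum is WYN→DRK→IRD→WYN at 0.9794; no arbitrage — every cycle loses value.

0.9794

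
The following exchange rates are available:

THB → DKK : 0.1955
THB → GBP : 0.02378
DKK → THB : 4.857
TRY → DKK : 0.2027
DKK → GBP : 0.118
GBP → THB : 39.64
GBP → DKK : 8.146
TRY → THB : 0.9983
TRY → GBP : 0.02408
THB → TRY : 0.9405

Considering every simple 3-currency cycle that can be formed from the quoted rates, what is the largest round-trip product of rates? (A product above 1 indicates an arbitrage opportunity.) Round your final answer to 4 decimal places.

0.9409

THB→GBP→DKK→THB: 0.02378 × 8.146 × 4.857 = 0.94086
TRY→DKK→THB→TRY: 0.2027 × 4.857 × 0.9405 = 0.92594
THB→DKK→GBP→THB: 0.1955 × 0.118 × 39.64 = 0.91446
TRY→GBP→THB→TRY: 0.02408 × 39.64 × 0.9405 = 0.89774
Maximum is THB→GBP→DKK→THB at 0.9409; no arbitrage — every cycle loses value.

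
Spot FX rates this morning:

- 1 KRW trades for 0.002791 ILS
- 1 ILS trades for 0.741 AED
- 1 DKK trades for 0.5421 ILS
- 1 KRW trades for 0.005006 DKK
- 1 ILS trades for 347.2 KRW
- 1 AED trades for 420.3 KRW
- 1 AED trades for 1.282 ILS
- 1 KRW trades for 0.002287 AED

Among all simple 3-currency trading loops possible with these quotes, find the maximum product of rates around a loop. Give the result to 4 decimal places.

KRW→AED→ILS→KRW: 0.002287 × 1.282 × 347.2 = 1.01797
KRW→DKK→ILS→KRW: 0.005006 × 0.5421 × 347.2 = 0.94221
KRW→ILS→AED→KRW: 0.002791 × 0.741 × 420.3 = 0.86924
Maximum is KRW→AED→ILS→KRW at 1.0180; arbitrage exists.

1.0180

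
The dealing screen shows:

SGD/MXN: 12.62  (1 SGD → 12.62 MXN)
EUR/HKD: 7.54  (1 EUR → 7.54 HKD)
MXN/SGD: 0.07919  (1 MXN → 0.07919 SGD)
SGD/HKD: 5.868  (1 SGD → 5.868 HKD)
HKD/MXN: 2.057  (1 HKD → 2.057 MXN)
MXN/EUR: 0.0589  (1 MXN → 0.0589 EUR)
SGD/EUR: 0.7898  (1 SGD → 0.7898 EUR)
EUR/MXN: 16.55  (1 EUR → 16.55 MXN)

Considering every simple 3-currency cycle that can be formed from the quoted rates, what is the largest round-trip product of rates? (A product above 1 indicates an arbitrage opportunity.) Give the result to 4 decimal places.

1.0351

MXN→SGD→EUR→MXN: 0.07919 × 0.7898 × 16.55 = 1.03511
MXN→SGD→HKD→MXN: 0.07919 × 5.868 × 2.057 = 0.95586
MXN→EUR→HKD→MXN: 0.0589 × 7.54 × 2.057 = 0.91353
Maximum is MXN→SGD→EUR→MXN at 1.0351; arbitrage exists.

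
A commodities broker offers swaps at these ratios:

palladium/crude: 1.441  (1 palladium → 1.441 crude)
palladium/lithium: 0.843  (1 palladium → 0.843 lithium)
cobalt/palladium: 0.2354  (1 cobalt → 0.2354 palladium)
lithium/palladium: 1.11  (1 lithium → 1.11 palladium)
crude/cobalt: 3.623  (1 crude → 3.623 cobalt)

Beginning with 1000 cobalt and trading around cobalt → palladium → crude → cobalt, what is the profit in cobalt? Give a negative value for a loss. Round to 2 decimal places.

228.96

1000 cobalt × 0.2354 = 235.4 palladium
235.4 palladium × 1.441 = 339.2114 crude
339.2114 crude × 3.623 = 1228.9629022 cobalt
Net change: 1228.9629022 − 1000 = 228.9629022 cobalt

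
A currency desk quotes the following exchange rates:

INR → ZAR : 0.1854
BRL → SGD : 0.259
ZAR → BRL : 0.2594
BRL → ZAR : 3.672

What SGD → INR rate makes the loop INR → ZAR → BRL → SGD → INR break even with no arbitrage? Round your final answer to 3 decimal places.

80.282

Known legs of the cycle: 0.1854 × 0.2594 × 0.259 = 0.01245602484
For no arbitrage the full-cycle product must be 1, so the missing rate is 1 / 0.01245602484 ≈ 80.28243.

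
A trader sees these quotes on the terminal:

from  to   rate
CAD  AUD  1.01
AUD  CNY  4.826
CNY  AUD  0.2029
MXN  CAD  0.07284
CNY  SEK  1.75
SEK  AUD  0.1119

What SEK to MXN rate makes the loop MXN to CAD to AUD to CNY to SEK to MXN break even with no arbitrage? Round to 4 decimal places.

Known legs of the cycle: 0.07284 × 1.01 × 4.826 × 1.75 = 0.6213219222
For no arbitrage the full-cycle product must be 1, so the missing rate is 1 / 0.6213219222 ≈ 1.609472.

1.6095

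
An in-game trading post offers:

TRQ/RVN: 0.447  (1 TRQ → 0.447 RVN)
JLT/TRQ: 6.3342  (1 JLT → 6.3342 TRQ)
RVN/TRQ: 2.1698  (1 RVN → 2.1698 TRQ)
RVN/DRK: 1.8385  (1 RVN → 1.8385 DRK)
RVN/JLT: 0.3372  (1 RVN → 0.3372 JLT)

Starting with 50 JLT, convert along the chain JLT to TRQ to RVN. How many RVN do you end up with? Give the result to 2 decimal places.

141.57

50 JLT × 6.3342 = 316.71 TRQ
316.71 TRQ × 0.447 = 141.56937 RVN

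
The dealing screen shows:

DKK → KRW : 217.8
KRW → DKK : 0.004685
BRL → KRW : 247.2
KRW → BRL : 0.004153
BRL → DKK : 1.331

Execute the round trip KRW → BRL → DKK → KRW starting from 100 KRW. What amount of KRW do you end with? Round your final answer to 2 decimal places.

120.39

100 KRW × 0.004153 = 0.4153 BRL
0.4153 BRL × 1.331 = 0.5527643 DKK
0.5527643 DKK × 217.8 = 120.39206454 KRW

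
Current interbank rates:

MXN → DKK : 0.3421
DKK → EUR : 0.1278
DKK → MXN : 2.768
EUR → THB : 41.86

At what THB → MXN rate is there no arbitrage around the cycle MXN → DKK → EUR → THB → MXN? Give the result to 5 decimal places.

Known legs of the cycle: 0.3421 × 0.1278 × 41.86 = 1.8301351068
For no arbitrage the full-cycle product must be 1, so the missing rate is 1 / 1.8301351068 ≈ 0.5464077.

0.54641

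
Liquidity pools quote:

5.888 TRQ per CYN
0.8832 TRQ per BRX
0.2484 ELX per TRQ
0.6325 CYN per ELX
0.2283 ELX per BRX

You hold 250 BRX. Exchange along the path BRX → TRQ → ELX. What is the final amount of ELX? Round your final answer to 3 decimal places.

250 BRX × 0.8832 = 220.8 TRQ
220.8 TRQ × 0.2484 = 54.84672 ELX

54.847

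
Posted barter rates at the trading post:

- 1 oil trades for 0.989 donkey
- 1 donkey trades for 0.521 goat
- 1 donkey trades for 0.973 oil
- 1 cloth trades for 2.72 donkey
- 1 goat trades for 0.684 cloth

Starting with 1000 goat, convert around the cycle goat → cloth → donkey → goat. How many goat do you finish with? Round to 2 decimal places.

969.31

1000 goat × 0.684 = 684 cloth
684 cloth × 2.72 = 1860.48 donkey
1860.48 donkey × 0.521 = 969.31008 goat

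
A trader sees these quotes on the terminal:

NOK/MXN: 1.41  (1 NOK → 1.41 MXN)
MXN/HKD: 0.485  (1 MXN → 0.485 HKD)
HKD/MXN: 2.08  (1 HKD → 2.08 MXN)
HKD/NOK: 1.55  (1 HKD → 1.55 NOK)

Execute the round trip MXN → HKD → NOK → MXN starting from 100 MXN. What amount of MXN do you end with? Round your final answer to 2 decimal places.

100 MXN × 0.485 = 48.5 HKD
48.5 HKD × 1.55 = 75.175 NOK
75.175 NOK × 1.41 = 105.99675 MXN

106.00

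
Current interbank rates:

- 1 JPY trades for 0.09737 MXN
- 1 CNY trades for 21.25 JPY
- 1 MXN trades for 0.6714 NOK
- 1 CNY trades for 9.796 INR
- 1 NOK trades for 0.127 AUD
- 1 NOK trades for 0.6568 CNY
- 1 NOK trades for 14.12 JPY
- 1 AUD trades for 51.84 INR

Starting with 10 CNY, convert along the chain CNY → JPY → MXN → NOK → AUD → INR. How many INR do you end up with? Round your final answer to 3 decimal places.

10 CNY × 21.25 = 212.5 JPY
212.5 JPY × 0.09737 = 20.691125 MXN
20.691125 MXN × 0.6714 = 13.892021325 NOK
13.892021325 NOK × 0.127 = 1.764286708275 AUD
1.764286708275 AUD × 51.84 = 91.460622956976 INR

91.461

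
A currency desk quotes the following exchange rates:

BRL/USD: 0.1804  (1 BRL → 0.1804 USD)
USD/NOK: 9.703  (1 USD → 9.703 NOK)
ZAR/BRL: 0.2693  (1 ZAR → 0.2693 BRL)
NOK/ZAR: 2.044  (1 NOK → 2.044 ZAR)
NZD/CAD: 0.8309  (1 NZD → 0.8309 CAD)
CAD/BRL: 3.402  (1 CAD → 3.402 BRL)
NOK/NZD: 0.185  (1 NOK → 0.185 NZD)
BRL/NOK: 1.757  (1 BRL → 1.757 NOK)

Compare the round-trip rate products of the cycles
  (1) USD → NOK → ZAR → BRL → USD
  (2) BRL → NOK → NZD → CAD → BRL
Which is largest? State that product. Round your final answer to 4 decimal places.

(1) 9.703 × 2.044 × 0.2693 × 0.1804 = 0.96352
(2) 1.757 × 0.185 × 0.8309 × 3.402 = 0.91881
Highest is cycle (1) at 0.9635 (≤1, no arbitrage).

0.9635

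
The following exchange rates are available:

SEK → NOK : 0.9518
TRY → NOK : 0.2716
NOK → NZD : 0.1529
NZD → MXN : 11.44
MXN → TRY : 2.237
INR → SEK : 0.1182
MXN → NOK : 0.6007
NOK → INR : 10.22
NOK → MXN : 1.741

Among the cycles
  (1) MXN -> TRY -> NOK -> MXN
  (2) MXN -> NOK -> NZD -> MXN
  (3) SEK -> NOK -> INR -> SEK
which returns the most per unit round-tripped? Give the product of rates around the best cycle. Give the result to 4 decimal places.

1.1498

(1) 2.237 × 0.2716 × 1.741 = 1.05778
(2) 0.6007 × 0.1529 × 11.44 = 1.05073
(3) 0.9518 × 10.22 × 0.1182 = 1.14978
Highest is cycle (3) at 1.1498 (>1, arbitrage).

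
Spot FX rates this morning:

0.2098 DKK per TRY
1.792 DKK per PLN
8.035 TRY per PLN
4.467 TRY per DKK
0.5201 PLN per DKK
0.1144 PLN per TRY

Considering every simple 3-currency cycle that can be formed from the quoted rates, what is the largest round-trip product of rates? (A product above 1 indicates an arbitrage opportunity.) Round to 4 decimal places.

TRY→PLN→DKK→TRY: 0.1144 × 1.792 × 4.467 = 0.91576
TRY→DKK→PLN→TRY: 0.2098 × 0.5201 × 8.035 = 0.87675
Maximum is TRY→PLN→DKK→TRY at 0.9158; no arbitrage — every cycle loses value.

0.9158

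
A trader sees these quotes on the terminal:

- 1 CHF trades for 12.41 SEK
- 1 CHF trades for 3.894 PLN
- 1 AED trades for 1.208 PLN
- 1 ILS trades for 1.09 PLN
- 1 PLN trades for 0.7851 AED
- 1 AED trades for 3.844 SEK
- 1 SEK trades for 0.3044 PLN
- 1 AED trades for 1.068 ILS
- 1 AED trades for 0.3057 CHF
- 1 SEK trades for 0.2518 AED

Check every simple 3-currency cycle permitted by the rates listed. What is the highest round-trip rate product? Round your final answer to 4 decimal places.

0.9553

CHF→SEK→AED→CHF: 12.41 × 0.2518 × 0.3057 = 0.95526
CHF→PLN→AED→CHF: 3.894 × 0.7851 × 0.3057 = 0.93458
PLN→AED→SEK→PLN: 0.7851 × 3.844 × 0.3044 = 0.91866
PLN→AED→ILS→PLN: 0.7851 × 1.068 × 1.09 = 0.91395
Maximum is CHF→SEK→AED→CHF at 0.9553; no arbitrage — every cycle loses value.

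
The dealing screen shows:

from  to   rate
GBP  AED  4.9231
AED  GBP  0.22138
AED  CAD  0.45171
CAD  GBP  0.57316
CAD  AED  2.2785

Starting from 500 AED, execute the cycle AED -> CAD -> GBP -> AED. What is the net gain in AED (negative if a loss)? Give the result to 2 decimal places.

137.30

500 AED × 0.45171 = 225.855 CAD
225.855 CAD × 0.57316 = 129.4510518 GBP
129.4510518 GBP × 4.9231 = 637.30047311658 AED
Net change: 637.30047311658 − 500 = 137.30047311658 AED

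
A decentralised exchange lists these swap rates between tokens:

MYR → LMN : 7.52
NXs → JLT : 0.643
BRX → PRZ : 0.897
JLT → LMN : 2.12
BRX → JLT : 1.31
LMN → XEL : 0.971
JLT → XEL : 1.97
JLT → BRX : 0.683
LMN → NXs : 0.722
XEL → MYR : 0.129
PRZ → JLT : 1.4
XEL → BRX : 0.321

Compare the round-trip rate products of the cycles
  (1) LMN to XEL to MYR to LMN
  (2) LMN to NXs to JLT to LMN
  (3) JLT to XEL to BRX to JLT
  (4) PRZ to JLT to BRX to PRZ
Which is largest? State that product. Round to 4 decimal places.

(1) 0.971 × 0.129 × 7.52 = 0.94195
(2) 0.722 × 0.643 × 2.12 = 0.98420
(3) 1.97 × 0.321 × 1.31 = 0.82840
(4) 1.4 × 0.683 × 0.897 = 0.85771
Highest is cycle (2) at 0.9842 (≤1, no arbitrage).

0.9842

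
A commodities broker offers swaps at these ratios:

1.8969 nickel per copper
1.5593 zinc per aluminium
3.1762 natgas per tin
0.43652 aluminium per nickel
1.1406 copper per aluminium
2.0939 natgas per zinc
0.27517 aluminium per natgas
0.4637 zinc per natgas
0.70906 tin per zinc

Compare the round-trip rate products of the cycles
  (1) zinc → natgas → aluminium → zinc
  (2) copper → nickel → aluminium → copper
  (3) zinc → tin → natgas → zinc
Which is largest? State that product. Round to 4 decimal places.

1.0443

(1) 2.0939 × 0.27517 × 1.5593 = 0.89844
(2) 1.8969 × 0.43652 × 1.1406 = 0.94446
(3) 0.70906 × 3.1762 × 0.4637 = 1.04431
Highest is cycle (3) at 1.0443 (>1, arbitrage).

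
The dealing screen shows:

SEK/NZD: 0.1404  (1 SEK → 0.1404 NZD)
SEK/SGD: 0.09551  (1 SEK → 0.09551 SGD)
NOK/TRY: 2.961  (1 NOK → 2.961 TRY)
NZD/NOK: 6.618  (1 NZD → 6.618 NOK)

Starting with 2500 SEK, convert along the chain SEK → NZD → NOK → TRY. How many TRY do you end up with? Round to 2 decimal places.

6878.16

2500 SEK × 0.1404 = 351 NZD
351 NZD × 6.618 = 2322.918 NOK
2322.918 NOK × 2.961 = 6878.160198 TRY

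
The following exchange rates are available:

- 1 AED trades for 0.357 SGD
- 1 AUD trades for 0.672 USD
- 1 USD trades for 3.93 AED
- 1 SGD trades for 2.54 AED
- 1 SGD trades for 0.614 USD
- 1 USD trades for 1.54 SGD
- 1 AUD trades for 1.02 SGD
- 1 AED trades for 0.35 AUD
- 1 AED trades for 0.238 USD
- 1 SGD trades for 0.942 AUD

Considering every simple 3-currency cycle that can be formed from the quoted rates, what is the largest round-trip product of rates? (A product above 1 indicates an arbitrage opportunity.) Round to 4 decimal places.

AUD→USD→SGD→AUD: 0.672 × 1.54 × 0.942 = 0.97486
USD→SGD→AED→USD: 1.54 × 2.54 × 0.238 = 0.93096
AUD→USD→AED→AUD: 0.672 × 3.93 × 0.35 = 0.92434
AUD→SGD→AED→AUD: 1.02 × 2.54 × 0.35 = 0.90678
USD→AED→SGD→USD: 3.93 × 0.357 × 0.614 = 0.86145
Maximum is AUD→USD→SGD→AUD at 0.9749; no arbitrage — every cycle loses value.

0.9749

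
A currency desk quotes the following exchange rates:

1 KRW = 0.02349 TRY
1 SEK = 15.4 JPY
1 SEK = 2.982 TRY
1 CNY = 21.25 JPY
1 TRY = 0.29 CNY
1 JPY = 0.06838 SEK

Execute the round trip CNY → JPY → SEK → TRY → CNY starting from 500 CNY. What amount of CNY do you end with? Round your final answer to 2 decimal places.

500 CNY × 21.25 = 10625 JPY
10625 JPY × 0.06838 = 726.5375 SEK
726.5375 SEK × 2.982 = 2166.534825 TRY
2166.534825 TRY × 0.29 = 628.29509925 CNY

628.30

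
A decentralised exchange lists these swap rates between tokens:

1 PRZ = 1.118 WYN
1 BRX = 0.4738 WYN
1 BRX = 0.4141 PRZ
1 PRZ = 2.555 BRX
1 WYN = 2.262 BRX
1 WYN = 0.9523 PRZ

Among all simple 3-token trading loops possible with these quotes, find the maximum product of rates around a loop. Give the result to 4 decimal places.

BRX→WYN→PRZ→BRX: 0.4738 × 0.9523 × 2.555 = 1.15282
BRX→PRZ→WYN→BRX: 0.4141 × 1.118 × 2.262 = 1.04722
Maximum is BRX→WYN→PRZ→BRX at 1.1528; arbitrage exists.

1.1528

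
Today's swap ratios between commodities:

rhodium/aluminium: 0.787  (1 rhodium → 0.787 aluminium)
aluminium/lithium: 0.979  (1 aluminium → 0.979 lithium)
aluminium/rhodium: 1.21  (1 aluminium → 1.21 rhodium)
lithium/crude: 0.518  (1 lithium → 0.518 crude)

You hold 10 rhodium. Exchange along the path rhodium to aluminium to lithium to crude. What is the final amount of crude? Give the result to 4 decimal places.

10 rhodium × 0.787 = 7.87 aluminium
7.87 aluminium × 0.979 = 7.70473 lithium
7.70473 lithium × 0.518 = 3.99105014 crude

3.9911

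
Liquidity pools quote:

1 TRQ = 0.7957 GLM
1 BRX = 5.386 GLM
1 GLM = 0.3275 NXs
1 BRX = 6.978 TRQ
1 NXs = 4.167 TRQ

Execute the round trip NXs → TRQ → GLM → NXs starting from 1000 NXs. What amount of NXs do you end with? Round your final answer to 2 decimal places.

1000 NXs × 4.167 = 4167 TRQ
4167 TRQ × 0.7957 = 3315.6819 GLM
3315.6819 GLM × 0.3275 = 1085.88582225 NXs

1085.89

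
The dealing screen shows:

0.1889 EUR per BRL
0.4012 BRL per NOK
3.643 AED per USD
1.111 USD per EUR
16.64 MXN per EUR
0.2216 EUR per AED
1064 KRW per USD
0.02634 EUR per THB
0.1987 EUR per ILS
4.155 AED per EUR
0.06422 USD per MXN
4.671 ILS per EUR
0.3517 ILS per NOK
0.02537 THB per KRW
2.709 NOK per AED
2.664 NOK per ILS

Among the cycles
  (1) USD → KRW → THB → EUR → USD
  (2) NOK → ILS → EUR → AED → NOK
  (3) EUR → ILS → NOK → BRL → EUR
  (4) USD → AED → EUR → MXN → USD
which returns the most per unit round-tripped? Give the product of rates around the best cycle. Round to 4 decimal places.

0.9431

(1) 1064 × 0.02537 × 0.02634 × 1.111 = 0.78994
(2) 0.3517 × 0.1987 × 4.155 × 2.709 = 0.78659
(3) 4.671 × 2.664 × 0.4012 × 0.1889 = 0.94305
(4) 3.643 × 0.2216 × 16.64 × 0.06422 = 0.86269
Highest is cycle (3) at 0.9431 (≤1, no arbitrage).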